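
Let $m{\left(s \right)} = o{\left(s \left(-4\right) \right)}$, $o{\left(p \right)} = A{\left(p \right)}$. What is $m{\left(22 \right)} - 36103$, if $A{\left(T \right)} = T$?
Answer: $-36191$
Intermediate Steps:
$o{\left(p \right)} = p$
$m{\left(s \right)} = - 4 s$ ($m{\left(s \right)} = s \left(-4\right) = - 4 s$)
$m{\left(22 \right)} - 36103 = \left(-4\right) 22 - 36103 = -88 - 36103 = -36191$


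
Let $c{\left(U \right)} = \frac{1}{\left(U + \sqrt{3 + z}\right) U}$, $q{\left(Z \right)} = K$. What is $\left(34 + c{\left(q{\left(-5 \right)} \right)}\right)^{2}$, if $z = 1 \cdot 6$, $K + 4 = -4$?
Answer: $\frac{1852321}{1600} \approx 1157.7$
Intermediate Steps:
$K = -8$ ($K = -4 - 4 = -8$)
$q{\left(Z \right)} = -8$
$z = 6$
$c{\left(U \right)} = \frac{1}{U \left(3 + U\right)}$ ($c{\left(U \right)} = \frac{1}{\left(U + \sqrt{3 + 6}\right) U} = \frac{1}{\left(U + \sqrt{9}\right) U} = \frac{1}{\left(U + 3\right) U} = \frac{1}{\left(3 + U\right) U} = \frac{1}{U \left(3 + U\right)}$)
$\left(34 + c{\left(q{\left(-5 \right)} \right)}\right)^{2} = \left(34 + \frac{1}{\left(-8\right) \left(3 - 8\right)}\right)^{2} = \left(34 - \frac{1}{8 \left(-5\right)}\right)^{2} = \left(34 - - \frac{1}{40}\right)^{2} = \left(34 + \frac{1}{40}\right)^{2} = \left(\frac{1361}{40}\right)^{2} = \frac{1852321}{1600}$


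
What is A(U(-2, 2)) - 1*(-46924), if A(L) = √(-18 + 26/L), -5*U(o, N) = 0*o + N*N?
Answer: 46924 + I*√202/2 ≈ 46924.0 + 7.1063*I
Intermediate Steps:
U(o, N) = -N²/5 (U(o, N) = -(0*o + N*N)/5 = -(0 + N²)/5 = -N²/5)
A(U(-2, 2)) - 1*(-46924) = √(-18 + 26/((-⅕*2²))) - 1*(-46924) = √(-18 + 26/((-⅕*4))) + 46924 = √(-18 + 26/(-⅘)) + 46924 = √(-18 + 26*(-5/4)) + 46924 = √(-18 - 65/2) + 46924 = √(-101/2) + 46924 = I*√202/2 + 46924 = 46924 + I*√202/2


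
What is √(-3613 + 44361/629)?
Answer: 2*I*√350386966/629 ≈ 59.519*I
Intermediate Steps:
√(-3613 + 44361/629) = √(-2228216/629) = 2*I*√350386966/629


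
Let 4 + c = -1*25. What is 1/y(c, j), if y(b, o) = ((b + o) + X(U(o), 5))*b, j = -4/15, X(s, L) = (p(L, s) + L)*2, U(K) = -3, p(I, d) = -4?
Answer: 15/11861 ≈ 0.0012646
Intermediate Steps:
X(s, L) = -8 + 2*L (X(s, L) = (-4 + L)*2 = -8 + 2*L)
c = -29 (c = -4 - 1*25 = -4 - 25 = -29)
j = -4/15 (j = -4*1/15 = -4/15 ≈ -0.26667)
y(b, o) = b*(2 + b + o) (y(b, o) = ((b + o) + (-8 + 2*5))*b = ((b + o) + (-8 + 10))*b = ((b + o) + 2)*b = (2 + b + o)*b = b*(2 + b + o))
1/y(c, j) = 1/(-29*(2 - 29 - 4/15)) = 1/(-29*(-409/15)) = 1/(11861/15) = 15/11861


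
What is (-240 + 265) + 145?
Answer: 170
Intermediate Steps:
(-240 + 265) + 145 = 25 + 145 = 170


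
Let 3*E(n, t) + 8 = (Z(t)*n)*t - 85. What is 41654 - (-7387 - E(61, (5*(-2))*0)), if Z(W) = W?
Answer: 49010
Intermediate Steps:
E(n, t) = -31 + n*t²/3 (E(n, t) = -8/3 + ((t*n)*t - 85)/3 = -8/3 + ((n*t)*t - 85)/3 = -8/3 + (n*t² - 85)/3 = -8/3 + (-85 + n*t²)/3 = -8/3 + (-85/3 + n*t²/3) = -31 + n*t²/3)
41654 - (-7387 - E(61, (5*(-2))*0)) = 41654 - (-7387 - (-31 + (⅓)*61*((5*(-2))*0)²)) = 41654 - (-7387 - (-31 + (⅓)*61*(-10*0)²)) = 41654 - (-7387 - (-31 + (⅓)*61*0²)) = 41654 - (-7387 - (-31 + (⅓)*61*0)) = 41654 - (-7387 - (-31 + 0)) = 41654 - (-7387 - 1*(-31)) = 41654 - (-7387 + 31) = 41654 - 1*(-7356) = 41654 + 7356 = 49010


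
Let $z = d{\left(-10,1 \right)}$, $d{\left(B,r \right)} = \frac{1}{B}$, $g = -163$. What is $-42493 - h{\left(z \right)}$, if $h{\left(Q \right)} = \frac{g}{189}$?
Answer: $- \frac{8031014}{189} \approx -42492.0$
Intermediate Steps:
$z = - \frac{1}{10}$ ($z = \frac{1}{-10} = - \frac{1}{10} \approx -0.1$)
$h{\left(Q \right)} = - \frac{163}{189}$
$-42493 - h{\left(z \right)} = -42493 - - \frac{163}{189} = -42493 + \frac{163}{189} = - \frac{8031014}{189}$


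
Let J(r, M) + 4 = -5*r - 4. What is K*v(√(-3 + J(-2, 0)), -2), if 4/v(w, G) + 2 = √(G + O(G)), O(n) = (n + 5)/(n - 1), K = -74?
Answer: 592/7 + 296*I*√3/7 ≈ 84.571 + 73.241*I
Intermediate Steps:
J(r, M) = -8 - 5*r (J(r, M) = -4 + (-5*r - 4) = -4 + (-4 - 5*r) = -8 - 5*r)
O(n) = (5 + n)/(-1 + n)
v(w, G) = 4/(-2 + √(G + (5 + G)/(-1 + G)))
K*v(√(-3 + J(-2, 0)), -2) = -296/(-2 + √((5 + (-2)²)/(-1 - 2))) = -296/(-2 + √((5 + 4)/(-3))) = -296/(-2 + √(-⅓*9)) = -296/(-2 + √(-3)) = -296/(-2 + I*√3)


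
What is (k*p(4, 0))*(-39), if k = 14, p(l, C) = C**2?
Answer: 0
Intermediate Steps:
(k*p(4, 0))*(-39) = (14*0**2)*(-39) = (14*0)*(-39) = 0*(-39) = 0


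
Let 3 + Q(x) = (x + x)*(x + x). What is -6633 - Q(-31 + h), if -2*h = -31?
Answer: -7591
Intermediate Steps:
h = 31/2 (h = -1/2*(-31) = 31/2 ≈ 15.500)
Q(x) = -3 + 4*x**2 (Q(x) = -3 + (x + x)*(x + x) = -3 + (2*x)*(2*x) = -3 + 4*x**2)
-6633 - Q(-31 + h) = -6633 - (-3 + 4*(-31 + 31/2)**2) = -6633 - (-3 + 4*(-31/2)**2) = -6633 - (-3 + 4*(961/4)) = -6633 - (-3 + 961) = -6633 - 1*958 = -6633 - 958 = -7591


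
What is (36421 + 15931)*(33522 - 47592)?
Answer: -736592640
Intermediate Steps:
(36421 + 15931)*(33522 - 47592) = 52352*(-14070) = -736592640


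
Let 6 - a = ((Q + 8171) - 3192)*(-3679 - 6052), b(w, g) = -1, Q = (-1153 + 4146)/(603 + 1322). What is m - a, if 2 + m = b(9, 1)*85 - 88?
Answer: -93296972633/1925 ≈ -4.8466e+7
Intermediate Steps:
Q = 2993/1925 ≈ 1.5548
m = -175 (m = -2 + (-1*85 - 88) = -2 + (-85 - 88) = -2 - 173 = -175)
a = 93296635758/1925 (a = 6 - ((2993/1925 + 8171) - 3192)*(-3679 - 6052) = 6 - (15732168/1925 - 3192)*(-9731) = 6 - 9587568*(-9731)/1925 = 6 - 1*(-93296624208/1925) = 6 + 93296624208/1925 = 93296635758/1925 ≈ 4.8466e+7)
m - a = -175 - 1*93296635758/1925 = -175 - 93296635758/1925 = -93296972633/1925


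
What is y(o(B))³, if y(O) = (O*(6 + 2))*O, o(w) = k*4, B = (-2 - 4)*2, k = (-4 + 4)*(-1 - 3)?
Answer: 0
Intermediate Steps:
k = 0 (k = 0*(-4) = 0)
B = -12 (B = -6*2 = -12)
o(w) = 0 (o(w) = 0*4 = 0)
y(O) = 8*O² (y(O) = (O*8)*O = (8*O)*O = 8*O²)
y(o(B))³ = (8*0²)³ = (8*0)³ = 0³ = 0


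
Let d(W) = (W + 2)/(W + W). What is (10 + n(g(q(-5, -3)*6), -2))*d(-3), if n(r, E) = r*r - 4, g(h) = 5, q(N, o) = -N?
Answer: 31/6 ≈ 5.1667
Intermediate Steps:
n(r, E) = -4 + r² (n(r, E) = r² - 4 = -4 + r²)
d(W) = (2 + W)/(2*W) (d(W) = (2 + W)/((2*W)) = (2 + W)*(1/(2*W)) = (2 + W)/(2*W))
(10 + n(g(q(-5, -3)*6), -2))*d(-3) = (10 + (-4 + 5²))*((½)*(2 - 3)/(-3)) = (10 + (-4 + 25))*((½)*(-⅓)*(-1)) = (10 + 21)*(⅙) = 31*(⅙) = 31/6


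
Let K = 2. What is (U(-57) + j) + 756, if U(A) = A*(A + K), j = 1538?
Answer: 5429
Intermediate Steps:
U(A) = A*(2 + A) (U(A) = A*(A + 2) = A*(2 + A))
(U(-57) + j) + 756 = (-57*(2 - 57) + 1538) + 756 = (-57*(-55) + 1538) + 756 = (3135 + 1538) + 756 = 4673 + 756 = 5429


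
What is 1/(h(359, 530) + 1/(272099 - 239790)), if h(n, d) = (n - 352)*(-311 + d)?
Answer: 32309/49529698 ≈ 0.00065232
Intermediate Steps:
h(n, d) = (-352 + n)*(-311 + d)
1/(h(359, 530) + 1/(272099 - 239790)) = 1/((109472 - 352*530 - 311*359 + 530*359) + 1/(272099 - 239790)) = 1/((109472 - 186560 - 111649 + 190270) + 1/32309) = 1/(1533 + 1/32309) = 1/(49529698/32309) = 32309/49529698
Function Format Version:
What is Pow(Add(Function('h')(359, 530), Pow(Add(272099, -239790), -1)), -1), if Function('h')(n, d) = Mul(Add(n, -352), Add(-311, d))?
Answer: Rational(32309, 49529698) ≈ 0.00065232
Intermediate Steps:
Function('h')(n, d) = Mul(Add(-352, n), Add(-311, d))
Pow(Add(Function('h')(359, 530), Pow(Add(272099, -239790), -1)), -1) = Pow(Add(Add(109472, Mul(-352, 530), Mul(-311, 359), Mul(530, 359)), Pow(Add(272099, -239790), -1)), -1) = Pow(Add(Add(109472, -186560, -111649, 190270), Pow(32309, -1)), -1) = Pow(Add(1533, Rational(1, 32309)), -1) = Pow(Rational(49529698, 32309), -1) = Rational(32309, 49529698)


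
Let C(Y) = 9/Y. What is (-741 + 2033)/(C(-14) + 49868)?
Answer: 18088/698143 ≈ 0.025909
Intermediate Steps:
(-741 + 2033)/(C(-14) + 49868) = (-741 + 2033)/(9/(-14) + 49868) = 1292/(9*(-1/14) + 49868) = 1292/(-9/14 + 49868) = 1292/(698143/14) = 1292*(14/698143) = 18088/698143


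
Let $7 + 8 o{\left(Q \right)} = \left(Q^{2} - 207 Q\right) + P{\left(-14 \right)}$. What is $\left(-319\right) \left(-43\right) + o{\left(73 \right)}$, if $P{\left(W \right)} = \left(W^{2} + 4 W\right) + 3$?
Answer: $\frac{50045}{4} \approx 12511.0$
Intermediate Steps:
$P{\left(W \right)} = 3 + W^{2} + 4 W$
$o{\left(Q \right)} = 17 - \frac{207 Q}{8} + \frac{Q^{2}}{8}$ ($o{\left(Q \right)} = - \frac{7}{8} + \frac{\left(Q^{2} - 207 Q\right) + \left(3 + \left(-14\right)^{2} + 4 \left(-14\right)\right)}{8} = - \frac{7}{8} + \frac{\left(Q^{2} - 207 Q\right) + \left(3 + 196 - 56\right)}{8} = - \frac{7}{8} + \frac{\left(Q^{2} - 207 Q\right) + 143}{8} = - \frac{7}{8} + \frac{143 + Q^{2} - 207 Q}{8} = - \frac{7}{8} + \left(\frac{143}{8} - \frac{207 Q}{8} + \frac{Q^{2}}{8}\right) = 17 - \frac{207 Q}{8} + \frac{Q^{2}}{8}$)
$\left(-319\right) \left(-43\right) + o{\left(73 \right)} = \left(-319\right) \left(-43\right) + \left(17 - \frac{15111}{8} + \frac{73^{2}}{8}\right) = 13717 + \left(17 - \frac{15111}{8} + \frac{1}{8} \cdot 5329\right) = 13717 + \left(17 - \frac{15111}{8} + \frac{5329}{8}\right) = 13717 - \frac{4823}{4} = \frac{50045}{4}$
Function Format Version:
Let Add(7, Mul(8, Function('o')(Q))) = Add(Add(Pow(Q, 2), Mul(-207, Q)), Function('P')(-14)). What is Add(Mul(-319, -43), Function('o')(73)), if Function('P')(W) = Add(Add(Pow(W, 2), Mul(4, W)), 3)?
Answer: Rational(50045, 4) ≈ 12511.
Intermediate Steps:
Function('P')(W) = Add(3, Pow(W, 2), Mul(4, W))
Function('o')(Q) = Add(17, Mul(Rational(-207, 8), Q), Mul(Rational(1, 8), Pow(Q, 2))) (Function('o')(Q) = Add(Rational(-7, 8), Mul(Rational(1, 8), Add(Add(Pow(Q, 2), Mul(-207, Q)), Add(3, Pow(-14, 2), Mul(4, -14))))) = Add(Rational(-7, 8), Mul(Rational(1, 8), Add(Add(Pow(Q, 2), Mul(-207, Q)), Add(3, 196, -56)))) = Add(Rational(-7, 8), Mul(Rational(1, 8), Add(Add(Pow(Q, 2), Mul(-207, Q)), 143))) = Add(Rational(-7, 8), Mul(Rational(1, 8), Add(143, Pow(Q, 2), Mul(-207, Q)))) = Add(Rational(-7, 8), Add(Rational(143, 8), Mul(Rational(-207, 8), Q), Mul(Rational(1, 8), Pow(Q, 2)))) = Add(17, Mul(Rational(-207, 8), Q), Mul(Rational(1, 8), Pow(Q, 2))))
Add(Mul(-319, -43), Function('o')(73)) = Add(Mul(-319, -43), Add(17, Mul(Rational(-207, 8), 73), Mul(Rational(1, 8), Pow(73, 2)))) = Add(13717, Add(17, Rational(-15111, 8), Mul(Rational(1, 8), 5329))) = Add(13717, Add(17, Rational(-15111, 8), Rational(5329, 8))) = Add(13717, Rational(-4823, 4)) = Rational(50045, 4)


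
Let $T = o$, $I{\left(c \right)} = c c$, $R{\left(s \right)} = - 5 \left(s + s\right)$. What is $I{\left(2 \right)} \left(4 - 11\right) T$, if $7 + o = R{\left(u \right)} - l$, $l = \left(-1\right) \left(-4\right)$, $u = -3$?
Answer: $-532$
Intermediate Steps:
$l = 4$
$R{\left(s \right)} = - 10 s$ ($R{\left(s \right)} = - 5 \cdot 2 s = - 10 s$)
$I{\left(c \right)} = c^{2}$
$o = 19$ ($o = -7 - -26 = -7 + \left(30 - 4\right) = -7 + 26 = 19$)
$T = 19$
$I{\left(2 \right)} \left(4 - 11\right) T = 2^{2} \left(4 - 11\right) 19 = 4 \left(4 - 11\right) 19 = 4 \left(-7\right) 19 = \left(-28\right) 19 = -532$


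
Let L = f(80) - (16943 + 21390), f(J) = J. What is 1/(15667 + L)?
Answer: -1/22586 ≈ -4.4275e-5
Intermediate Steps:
L = -38253 (L = 80 - (16943 + 21390) = 80 - 1*38333 = 80 - 38333 = -38253)
1/(15667 + L) = 1/(15667 - 38253) = 1/(-22586) = -1/22586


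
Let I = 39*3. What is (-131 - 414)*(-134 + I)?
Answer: 9265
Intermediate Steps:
I = 117
(-131 - 414)*(-134 + I) = (-131 - 414)*(-134 + 117) = -545*(-17) = 9265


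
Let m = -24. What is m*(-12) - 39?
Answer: 249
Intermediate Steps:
m*(-12) - 39 = -24*(-12) - 39 = 288 - 39 = 249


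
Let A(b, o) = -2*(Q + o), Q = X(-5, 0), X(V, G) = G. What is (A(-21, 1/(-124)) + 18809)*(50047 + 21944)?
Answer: 83952952569/62 ≈ 1.3541e+9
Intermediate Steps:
Q = 0
A(b, o) = -2*o (A(b, o) = -2*(0 + o) = -2*o)
(A(-21, 1/(-124)) + 18809)*(50047 + 21944) = (-2/(-124) + 18809)*(50047 + 21944) = (-2*(-1/124) + 18809)*71991 = (1/62 + 18809)*71991 = (1166159/62)*71991 = 83952952569/62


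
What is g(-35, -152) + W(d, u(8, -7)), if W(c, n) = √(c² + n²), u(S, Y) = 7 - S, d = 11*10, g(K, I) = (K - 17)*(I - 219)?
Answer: 19292 + √12101 ≈ 19402.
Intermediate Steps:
g(K, I) = (-219 + I)*(-17 + K) (g(K, I) = (-17 + K)*(-219 + I) = (-219 + I)*(-17 + K))
d = 110
g(-35, -152) + W(d, u(8, -7)) = (3723 - 219*(-35) - 17*(-152) - 152*(-35)) + √(110² + (7 - 1*8)²) = (3723 + 7665 + 2584 + 5320) + √(12100 + (7 - 8)²) = 19292 + √(12100 + (-1)²) = 19292 + √(12100 + 1) = 19292 + √12101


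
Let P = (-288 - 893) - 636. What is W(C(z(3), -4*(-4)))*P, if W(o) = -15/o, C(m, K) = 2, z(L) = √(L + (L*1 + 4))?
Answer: 27255/2 ≈ 13628.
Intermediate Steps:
z(L) = √(4 + 2*L) (z(L) = √(L + (L + 4)) = √(L + (4 + L)) = √(4 + 2*L))
P = -1817 (P = -1181 - 636 = -1817)
W(C(z(3), -4*(-4)))*P = -15/2*(-1817) = 27255/2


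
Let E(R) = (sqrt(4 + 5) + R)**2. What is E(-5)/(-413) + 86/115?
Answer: 35058/47495 ≈ 0.73814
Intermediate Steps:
E(R) = (3 + R)**2 (E(R) = (sqrt(9) + R)**2 = (3 + R)**2)
E(-5)/(-413) + 86/115 = (3 - 5)**2/(-413) + 86/115 = (-2)**2*(-1/413) + 86*(1/115) = 4*(-1/413) + 86/115 = -4/413 + 86/115 = 35058/47495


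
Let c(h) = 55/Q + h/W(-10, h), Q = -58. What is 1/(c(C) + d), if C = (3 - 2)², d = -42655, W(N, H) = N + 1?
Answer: -522/22266463 ≈ -2.3443e-5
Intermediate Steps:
W(N, H) = 1 + N
C = 1 (C = 1² = 1)
c(h) = -55/58 - h/9 (c(h) = 55/(-58) + h/(1 - 10) = 55*(-1/58) + h/(-9) = -55/58 + h*(-⅑) = -55/58 - h/9)
1/(c(C) + d) = 1/((-55/58 - ⅑*1) - 42655) = 1/((-55/58 - ⅑) - 42655) = 1/(-553/522 - 42655) = 1/(-22266463/522) = -522/22266463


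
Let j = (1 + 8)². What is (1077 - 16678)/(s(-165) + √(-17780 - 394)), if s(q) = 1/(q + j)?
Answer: 1310484*I/(I + 84*√18174) ≈ 0.010219 + 115.72*I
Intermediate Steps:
j = 81 (j = 9² = 81)
s(q) = 1/(81 + q) (s(q) = 1/(q + 81) = 1/(81 + q))
(1077 - 16678)/(s(-165) + √(-17780 - 394)) = (1077 - 16678)/(1/(81 - 165) + √(-17780 - 394)) = -15601/(1/(-84) + √(-18174)) = -15601/(-1/84 + I*√18174)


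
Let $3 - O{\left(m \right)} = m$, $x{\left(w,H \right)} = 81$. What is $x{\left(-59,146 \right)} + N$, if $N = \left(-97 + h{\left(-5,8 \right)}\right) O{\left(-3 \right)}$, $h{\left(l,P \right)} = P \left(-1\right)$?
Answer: $-549$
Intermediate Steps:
$O{\left(m \right)} = 3 - m$
$h{\left(l,P \right)} = - P$
$N = -630$ ($N = \left(-97 - 8\right) \left(3 - -3\right) = \left(-97 - 8\right) \left(3 + 3\right) = \left(-105\right) 6 = -630$)
$x{\left(-59,146 \right)} + N = 81 - 630 = -549$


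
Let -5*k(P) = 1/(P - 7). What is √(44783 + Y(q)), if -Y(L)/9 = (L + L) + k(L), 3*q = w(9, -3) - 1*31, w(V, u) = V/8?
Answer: √744793416785/4070 ≈ 212.04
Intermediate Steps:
w(V, u) = V/8 (w(V, u) = V*(⅛) = V/8)
q = -239/24 (q = ((⅛)*9 - 1*31)/3 = (9/8 - 31)/3 = (⅓)*(-239/8) = -239/24 ≈ -9.9583)
k(P) = -1/(5*(-7 + P)) (k(P) = -1/(5*(P - 7)) = -1/(5*(-7 + P)))
Y(L) = -18*L + 9/(-35 + 5*L) (Y(L) = -9*((L + L) - 1/(-35 + 5*L)) = -9*(2*L - 1/(-35 + 5*L)) = -9*(-1/(-35 + 5*L) + 2*L) = -18*L + 9/(-35 + 5*L))
√(44783 + Y(q)) = √(44783 + 9*(1 - 10*(-239/24)*(-7 - 239/24))/(5*(-7 - 239/24))) = √(44783 + 9*(1 - 10*(-239/24)*(-407/24))/(5*(-407/24))) = √(44783 + (9/5)*(-24/407)*(1 - 486365/288)) = √(44783 + (9/5)*(-24/407)*(-486077/288)) = √(44783 + 1458231/8140) = √(365991851/8140) = √744793416785/4070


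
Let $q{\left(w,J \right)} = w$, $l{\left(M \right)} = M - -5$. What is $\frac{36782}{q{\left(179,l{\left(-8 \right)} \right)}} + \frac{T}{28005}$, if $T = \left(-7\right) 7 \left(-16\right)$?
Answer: $\frac{1030220246}{5012895} \approx 205.51$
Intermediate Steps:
$l{\left(M \right)} = 5 + M$ ($l{\left(M \right)} = M + 5 = 5 + M$)
$T = 784$ ($T = \left(-49\right) \left(-16\right) = 784$)
$\frac{36782}{q{\left(179,l{\left(-8 \right)} \right)}} + \frac{T}{28005} = \frac{36782}{179} + \frac{784}{28005} = \frac{1030220246}{5012895}$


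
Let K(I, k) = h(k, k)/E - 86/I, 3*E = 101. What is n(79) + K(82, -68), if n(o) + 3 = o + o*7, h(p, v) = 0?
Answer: 25746/41 ≈ 627.95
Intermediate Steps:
E = 101/3 (E = (⅓)*101 = 101/3 ≈ 33.667)
n(o) = -3 + 8*o (n(o) = -3 + (o + o*7) = -3 + (o + 7*o) = -3 + 8*o)
K(I, k) = -86/I (K(I, k) = 0/(101/3) - 86/I = 0*(3/101) - 86/I = 0 - 86/I = -86/I)
n(79) + K(82, -68) = (-3 + 8*79) - 86/82 = (-3 + 632) - 86*1/82 = 629 - 43/41 = 25746/41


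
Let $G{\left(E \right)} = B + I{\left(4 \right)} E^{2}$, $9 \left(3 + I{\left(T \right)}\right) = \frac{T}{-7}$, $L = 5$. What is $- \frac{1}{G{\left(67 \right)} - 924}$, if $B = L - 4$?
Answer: $\frac{63}{924526} \approx 6.8143 \cdot 10^{-5}$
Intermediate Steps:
$I{\left(T \right)} = -3 - \frac{T}{63}$ ($I{\left(T \right)} = -3 + \frac{T \frac{1}{-7}}{9} = -3 + \frac{T \left(- \frac{1}{7}\right)}{9} = -3 + \frac{\left(- \frac{1}{7}\right) T}{9} = -3 - \frac{T}{63}$)
$B = 1$ ($B = 5 - 4 = 1$)
$G{\left(E \right)} = 1 - \frac{193 E^{2}}{63}$ ($G{\left(E \right)} = 1 + \left(-3 - \frac{4}{63}\right) E^{2} = 1 - \frac{193 E^{2}}{63}$)
$- \frac{1}{G{\left(67 \right)} - 924} = - \frac{1}{\left(1 - \frac{193 \cdot 67^{2}}{63}\right) - 924} = - \frac{1}{\left(1 - \frac{866377}{63}\right) - 924} = - \frac{1}{- \frac{866314}{63} - 924} = - \frac{1}{- \frac{924526}{63}} = \left(-1\right) \left(- \frac{63}{924526}\right) = \frac{63}{924526}$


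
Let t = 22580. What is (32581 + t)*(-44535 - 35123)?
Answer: -4394014938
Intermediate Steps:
(32581 + t)*(-44535 - 35123) = (32581 + 22580)*(-44535 - 35123) = 55161*(-79658) = -4394014938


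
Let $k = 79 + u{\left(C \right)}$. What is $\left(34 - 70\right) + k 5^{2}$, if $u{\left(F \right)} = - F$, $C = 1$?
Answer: $1914$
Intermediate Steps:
$k = 78$ ($k = 79 - 1 = 78$)
$\left(34 - 70\right) + k 5^{2} = \left(34 - 70\right) + 78 \cdot 5^{2} = -36 + 78 \cdot 25 = -36 + 1950 = 1914$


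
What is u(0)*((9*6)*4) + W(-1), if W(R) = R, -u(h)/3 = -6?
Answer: 3887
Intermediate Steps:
u(h) = 18 (u(h) = -3*(-6) = 18)
u(0)*((9*6)*4) + W(-1) = 18*((9*6)*4) - 1 = 18*(54*4) - 1 = 18*216 - 1 = 3888 - 1 = 3887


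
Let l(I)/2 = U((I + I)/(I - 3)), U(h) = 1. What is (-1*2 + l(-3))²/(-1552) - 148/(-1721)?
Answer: 148/1721 ≈ 0.085997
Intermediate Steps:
l(I) = 2 (l(I) = 2*1 = 2)
(-1*2 + l(-3))²/(-1552) - 148/(-1721) = (-1*2 + 2)²/(-1552) - 148/(-1721) = (-2 + 2)²*(-1/1552) - 148*(-1/1721) = 0²*(-1/1552) + 148/1721 = 0*(-1/1552) + 148/1721 = 0 + 148/1721 = 148/1721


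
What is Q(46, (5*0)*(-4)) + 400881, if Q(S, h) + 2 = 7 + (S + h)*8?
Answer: 401254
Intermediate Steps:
Q(S, h) = 5 + 8*S + 8*h (Q(S, h) = -2 + (7 + (S + h)*8) = -2 + (7 + (8*S + 8*h)) = -2 + (7 + 8*S + 8*h) = 5 + 8*S + 8*h)
Q(46, (5*0)*(-4)) + 400881 = (5 + 8*46 + 8*((5*0)*(-4))) + 400881 = (5 + 368 + 8*(0*(-4))) + 400881 = (5 + 368 + 8*0) + 400881 = (5 + 368 + 0) + 400881 = 373 + 400881 = 401254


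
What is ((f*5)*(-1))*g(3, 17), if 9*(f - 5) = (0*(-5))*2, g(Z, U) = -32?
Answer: 800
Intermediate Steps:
f = 5 (f = 5 + ((0*(-5))*2)/9 = 5 + (0*2)/9 = 5 + (⅑)*0 = 5 + 0 = 5)
((f*5)*(-1))*g(3, 17) = ((5*5)*(-1))*(-32) = (25*(-1))*(-32) = -25*(-32) = 800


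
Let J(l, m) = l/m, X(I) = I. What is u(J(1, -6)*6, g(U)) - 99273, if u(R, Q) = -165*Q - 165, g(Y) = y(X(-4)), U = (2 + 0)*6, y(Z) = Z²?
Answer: -102078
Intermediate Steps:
U = 12 (U = 2*6 = 12)
g(Y) = 16 (g(Y) = (-4)² = 16)
u(R, Q) = -165 - 165*Q
u(J(1, -6)*6, g(U)) - 99273 = (-165 - 165*16) - 99273 = (-165 - 2640) - 99273 = -2805 - 99273 = -102078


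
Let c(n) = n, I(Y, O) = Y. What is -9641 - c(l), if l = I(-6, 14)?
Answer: -9635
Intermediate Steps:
l = -6
-9641 - c(l) = -9641 - 1*(-6) = -9641 + 6 = -9635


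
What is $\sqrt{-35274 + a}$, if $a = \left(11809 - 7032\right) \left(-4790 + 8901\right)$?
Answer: $\sqrt{19602973} \approx 4427.5$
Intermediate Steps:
$a = 19638247$ ($a = 4777 \cdot 4111 = 19638247$)
$\sqrt{-35274 + a} = \sqrt{-35274 + 19638247} = \sqrt{19602973}$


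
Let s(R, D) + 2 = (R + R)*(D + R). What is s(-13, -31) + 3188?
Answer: 4330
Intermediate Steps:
s(R, D) = -2 + 2*R*(D + R) (s(R, D) = -2 + (R + R)*(D + R) = -2 + (2*R)*(D + R) = -2 + 2*R*(D + R))
s(-13, -31) + 3188 = (-2 + 2*(-13)**2 + 2*(-31)*(-13)) + 3188 = (-2 + 2*169 + 806) + 3188 = (-2 + 338 + 806) + 3188 = 1142 + 3188 = 4330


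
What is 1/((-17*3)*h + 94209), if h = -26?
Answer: 1/95535 ≈ 1.0467e-5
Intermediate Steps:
1/((-17*3)*h + 94209) = 1/(-17*3*(-26) + 94209) = 1/(-51*(-26) + 94209) = 1/(1326 + 94209) = 1/95535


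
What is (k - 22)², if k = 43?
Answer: 441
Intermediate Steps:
(k - 22)² = (43 - 22)² = 21² = 441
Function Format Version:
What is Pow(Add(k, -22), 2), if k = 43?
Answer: 441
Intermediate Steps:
Pow(Add(k, -22), 2) = Pow(Add(43, -22), 2) = Pow(21, 2) = 441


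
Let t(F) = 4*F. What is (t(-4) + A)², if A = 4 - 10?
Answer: 484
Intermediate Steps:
A = -6
(t(-4) + A)² = (4*(-4) - 6)² = (-16 - 6)² = (-22)² = 484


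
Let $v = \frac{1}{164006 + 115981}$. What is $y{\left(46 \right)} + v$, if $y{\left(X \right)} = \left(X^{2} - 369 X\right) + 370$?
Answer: $- \frac{4056451655}{279987} \approx -14488.0$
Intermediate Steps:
$y{\left(X \right)} = 370 + X^{2} - 369 X$
$v = \frac{1}{279987} \approx 3.5716 \cdot 10^{-6}$
$y{\left(46 \right)} + v = \left(370 + 46^{2} - 16974\right) + \frac{1}{279987} = \left(370 + 2116 - 16974\right) + \frac{1}{279987} = -14488 + \frac{1}{279987} = - \frac{4056451655}{279987}$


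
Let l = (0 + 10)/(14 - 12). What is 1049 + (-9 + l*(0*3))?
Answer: 1040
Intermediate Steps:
l = 5 (l = 10/2 = 10*(½) = 5)
1049 + (-9 + l*(0*3)) = 1049 + (-9 + 5*(0*3)) = 1049 + (-9 + 5*0) = 1049 + (-9 + 0) = 1049 - 9 = 1040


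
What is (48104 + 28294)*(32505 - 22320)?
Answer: 778113630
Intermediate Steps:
(48104 + 28294)*(32505 - 22320) = 76398*10185 = 778113630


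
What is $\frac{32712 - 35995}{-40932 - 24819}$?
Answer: $\frac{469}{9393} \approx 0.049931$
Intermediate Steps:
$\frac{32712 - 35995}{-40932 - 24819} = - \frac{3283}{-65751} = \left(-3283\right) \left(- \frac{1}{65751}\right) = \frac{469}{9393}$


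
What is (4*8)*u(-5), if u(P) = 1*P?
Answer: -160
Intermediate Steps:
u(P) = P
(4*8)*u(-5) = (4*8)*(-5) = 32*(-5) = -160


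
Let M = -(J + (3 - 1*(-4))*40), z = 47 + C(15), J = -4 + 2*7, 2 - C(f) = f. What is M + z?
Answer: -256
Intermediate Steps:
C(f) = 2 - f
J = 10 (J = -4 + 14 = 10)
z = 34 (z = 47 + (2 - 1*15) = 47 + (2 - 15) = 47 - 13 = 34)
M = -290 (M = -(10 + (3 - 1*(-4))*40) = -(10 + (3 + 4)*40) = -(10 + 7*40) = -(10 + 280) = -1*290 = -290)
M + z = -290 + 34 = -256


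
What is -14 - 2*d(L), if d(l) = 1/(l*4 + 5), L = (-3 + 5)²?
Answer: -296/21 ≈ -14.095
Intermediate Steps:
L = 4 (L = 2² = 4)
d(l) = 1/(5 + 4*l) (d(l) = 1/(4*l + 5) = 1/(5 + 4*l))
-14 - 2*d(L) = -14 - 2/(5 + 4*4) = -14 - 2/(5 + 16) = -14 - 2/21 = -296/21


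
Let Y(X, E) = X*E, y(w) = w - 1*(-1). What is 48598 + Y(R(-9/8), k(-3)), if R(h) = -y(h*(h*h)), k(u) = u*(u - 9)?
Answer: 6222497/128 ≈ 48613.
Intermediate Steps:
y(w) = 1 + w (y(w) = w + 1 = 1 + w)
k(u) = u*(-9 + u)
R(h) = -1 - h³ (R(h) = -(1 + h*(h*h)) = -(1 + h*h²) = -(1 + h³) = -1 - h³)
Y(X, E) = E*X
48598 + Y(R(-9/8), k(-3)) = 48598 + (-3*(-9 - 3))*(-1 - (-9/8)³) = 48598 + (-3*(-12))*(-1 - (-9*⅛)³) = 48598 + 36*(-1 - (-9/8)³) = 48598 + 36*(-1 - 1*(-729/512)) = 48598 + 36*(-1 + 729/512) = 48598 + 36*(217/512) = 48598 + 1953/128 = 6222497/128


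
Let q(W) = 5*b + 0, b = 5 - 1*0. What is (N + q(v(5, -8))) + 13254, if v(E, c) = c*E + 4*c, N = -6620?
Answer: 6659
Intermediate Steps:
b = 5 (b = 5 + 0 = 5)
v(E, c) = 4*c + E*c (v(E, c) = E*c + 4*c = 4*c + E*c)
q(W) = 25 (q(W) = 5*5 + 0 = 25 + 0 = 25)
(N + q(v(5, -8))) + 13254 = (-6620 + 25) + 13254 = -6595 + 13254 = 6659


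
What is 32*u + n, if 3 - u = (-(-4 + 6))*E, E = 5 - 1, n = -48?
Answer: 304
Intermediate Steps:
E = 4
u = 11 (u = 3 - (-(-4 + 6))*4 = 3 - (-1*2)*4 = 3 - (-2)*4 = 3 - 1*(-8) = 3 + 8 = 11)
32*u + n = 32*11 - 48 = 352 - 48 = 304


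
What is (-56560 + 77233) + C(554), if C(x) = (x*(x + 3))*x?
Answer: 170972885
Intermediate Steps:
C(x) = x**2*(3 + x) (C(x) = (x*(3 + x))*x = x**2*(3 + x))
(-56560 + 77233) + C(554) = (-56560 + 77233) + 554**2*(3 + 554) = 20673 + 306916*557 = 20673 + 170952212 = 170972885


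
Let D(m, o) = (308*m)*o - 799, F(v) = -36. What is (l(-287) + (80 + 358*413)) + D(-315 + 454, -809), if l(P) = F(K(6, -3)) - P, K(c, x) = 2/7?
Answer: -34487522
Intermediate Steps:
K(c, x) = 2/7 (K(c, x) = 2*(⅐) = 2/7)
l(P) = -36 - P
D(m, o) = -799 + 308*m*o (D(m, o) = 308*m*o - 799 = -799 + 308*m*o)
(l(-287) + (80 + 358*413)) + D(-315 + 454, -809) = ((-36 - 1*(-287)) + (80 + 358*413)) + (-799 + 308*(-315 + 454)*(-809)) = ((-36 + 287) + (80 + 147854)) + (-799 + 308*139*(-809)) = (251 + 147934) + (-799 - 34634908) = 148185 - 34635707 = -34487522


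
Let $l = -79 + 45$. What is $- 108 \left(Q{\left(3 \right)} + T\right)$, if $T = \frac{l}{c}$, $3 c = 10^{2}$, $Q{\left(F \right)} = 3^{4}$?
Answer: $- \frac{215946}{25} \approx -8637.8$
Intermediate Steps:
$Q{\left(F \right)} = 81$
$c = \frac{100}{3}$ ($c = \frac{10^{2}}{3} = \frac{1}{3} \cdot 100 = \frac{100}{3} \approx 33.333$)
$l = -34$
$T = - \frac{51}{50}$ ($T = - \frac{34}{\frac{100}{3}} = \left(-34\right) \frac{3}{100} = - \frac{51}{50} \approx -1.02$)
$- 108 \left(Q{\left(3 \right)} + T\right) = - 108 \left(81 - \frac{51}{50}\right) = \left(-108\right) \frac{3999}{50} = - \frac{215946}{25}$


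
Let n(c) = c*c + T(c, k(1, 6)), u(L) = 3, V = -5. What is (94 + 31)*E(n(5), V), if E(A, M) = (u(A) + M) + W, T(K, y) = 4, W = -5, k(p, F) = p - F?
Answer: -875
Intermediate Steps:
n(c) = 4 + c**2 (n(c) = c*c + 4 = c**2 + 4 = 4 + c**2)
E(A, M) = -2 + M (E(A, M) = (3 + M) - 5 = -2 + M)
(94 + 31)*E(n(5), V) = (94 + 31)*(-2 - 5) = 125*(-7) = -875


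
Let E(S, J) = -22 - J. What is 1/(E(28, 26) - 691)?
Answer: -1/739 ≈ -0.0013532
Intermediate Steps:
1/(E(28, 26) - 691) = 1/((-22 - 1*26) - 691) = 1/((-22 - 26) - 691) = 1/(-48 - 691) = 1/(-739) = -1/739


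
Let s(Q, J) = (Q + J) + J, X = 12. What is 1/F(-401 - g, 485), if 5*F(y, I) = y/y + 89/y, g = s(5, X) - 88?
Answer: 1710/253 ≈ 6.7589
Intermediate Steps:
s(Q, J) = Q + 2*J (s(Q, J) = (J + Q) + J = Q + 2*J)
g = -59 (g = (5 + 2*12) - 88 = (5 + 24) - 88 = 29 - 88 = -59)
F(y, I) = 1/5 + 89/(5*y) (F(y, I) = (y/y + 89/y)/5 = (1 + 89/y)/5 = 1/5 + 89/(5*y))
1/F(-401 - g, 485) = 1/((89 + (-401 - 1*(-59)))/(5*(-401 - 1*(-59)))) = 1/((89 + (-401 + 59))/(5*(-401 + 59))) = 1/((1/5)*(89 - 342)/(-342)) = 1/((1/5)*(-1/342)*(-253)) = 1/(253/1710) = 1710/253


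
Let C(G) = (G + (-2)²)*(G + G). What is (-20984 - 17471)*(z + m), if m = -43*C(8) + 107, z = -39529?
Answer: 1833457490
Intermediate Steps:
C(G) = 2*G*(4 + G) (C(G) = (G + 4)*(2*G) = (4 + G)*(2*G) = 2*G*(4 + G))
m = -8149 (m = -86*8*(4 + 8) + 107 = -86*8*12 + 107 = -43*192 + 107 = -8256 + 107 = -8149)
(-20984 - 17471)*(z + m) = (-20984 - 17471)*(-39529 - 8149) = -38455*(-47678) = 1833457490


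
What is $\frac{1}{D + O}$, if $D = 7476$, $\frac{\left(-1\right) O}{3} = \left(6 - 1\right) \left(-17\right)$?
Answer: $\frac{1}{7731} \approx 0.00012935$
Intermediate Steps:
$O = 255$ ($O = - 3 \left(6 - 1\right) \left(-17\right) = - 3 \cdot 5 \left(-17\right) = \left(-3\right) \left(-85\right) = 255$)
$\frac{1}{D + O} = \frac{1}{7476 + 255} = \frac{1}{7731}$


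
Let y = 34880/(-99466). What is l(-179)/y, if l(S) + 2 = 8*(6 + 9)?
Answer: -2934247/8720 ≈ -336.50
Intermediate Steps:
l(S) = 118 (l(S) = -2 + 8*(6 + 9) = -2 + 8*15 = -2 + 120 = 118)
y = -17440/49733 (y = 34880*(-1/99466) = -17440/49733 ≈ -0.35067)
l(-179)/y = 118/(-17440/49733) = 118*(-49733/17440) = -2934247/8720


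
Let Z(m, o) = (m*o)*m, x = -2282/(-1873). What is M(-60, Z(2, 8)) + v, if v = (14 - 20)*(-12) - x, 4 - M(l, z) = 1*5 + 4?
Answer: 123209/1873 ≈ 65.782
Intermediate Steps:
x = 2282/1873 (x = -2282*(-1/1873) = 2282/1873 ≈ 1.2184)
Z(m, o) = o*m²
M(l, z) = -5 (M(l, z) = 4 - (1*5 + 4) = 4 - (5 + 4) = 4 - 1*9 = 4 - 9 = -5)
v = 132574/1873 (v = (14 - 20)*(-12) - 1*2282/1873 = -6*(-12) - 2282/1873 = 72 - 2282/1873 = 132574/1873 ≈ 70.782)
M(-60, Z(2, 8)) + v = -5 + 132574/1873 = 123209/1873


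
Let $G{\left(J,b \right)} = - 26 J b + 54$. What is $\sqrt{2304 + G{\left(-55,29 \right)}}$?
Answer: $2 \sqrt{10957} \approx 209.35$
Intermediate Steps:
$G{\left(J,b \right)} = 54 - 26 J b$ ($G{\left(J,b \right)} = - 26 J b + 54 = 54 - 26 J b$)
$\sqrt{2304 + G{\left(-55,29 \right)}} = \sqrt{2304 - \left(-54 - 41470\right)} = \sqrt{2304 + \left(54 + 41470\right)} = \sqrt{2304 + 41524} = \sqrt{43828} = 2 \sqrt{10957}$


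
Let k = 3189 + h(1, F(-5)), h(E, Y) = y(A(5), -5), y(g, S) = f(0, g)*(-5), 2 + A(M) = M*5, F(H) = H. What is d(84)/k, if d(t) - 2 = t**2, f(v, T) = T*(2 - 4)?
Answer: 7058/3419 ≈ 2.0643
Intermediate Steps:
A(M) = -2 + 5*M (A(M) = -2 + M*5 = -2 + 5*M)
f(v, T) = -2*T (f(v, T) = T*(-2) = -2*T)
y(g, S) = 10*g (y(g, S) = -2*g*(-5) = 10*g)
d(t) = 2 + t**2
h(E, Y) = 230 (h(E, Y) = 10*(-2 + 5*5) = 10*(-2 + 25) = 10*23 = 230)
k = 3419 (k = 3189 + 230 = 3419)
d(84)/k = (2 + 84**2)/3419 = (2 + 7056)*(1/3419) = 7058*(1/3419) = 7058/3419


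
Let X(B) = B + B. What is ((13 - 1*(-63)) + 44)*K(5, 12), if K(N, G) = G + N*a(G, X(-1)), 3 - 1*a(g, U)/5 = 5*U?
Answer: 40440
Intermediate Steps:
X(B) = 2*B
a(g, U) = 15 - 25*U
K(N, G) = G + 65*N (K(N, G) = G + N*(15 - 50*(-1)) = G + N*(15 - 25*(-2)) = G + N*(15 + 50) = G + N*65 = G + 65*N)
((13 - 1*(-63)) + 44)*K(5, 12) = ((13 - 1*(-63)) + 44)*(12 + 65*5) = ((13 + 63) + 44)*(12 + 325) = (76 + 44)*337 = 120*337 = 40440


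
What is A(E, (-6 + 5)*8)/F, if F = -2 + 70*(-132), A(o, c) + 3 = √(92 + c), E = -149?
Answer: 3/9242 - √21/4621 ≈ -0.00066708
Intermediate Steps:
A(o, c) = -3 + √(92 + c)
F = -9242 (F = -2 - 9240 = -9242)
A(E, (-6 + 5)*8)/F = (-3 + √(92 + (-6 + 5)*8))/(-9242) = (-3 + √(92 - 1*8))*(-1/9242) = (-3 + √(92 - 8))*(-1/9242) = (-3 + √84)*(-1/9242) = (-3 + 2*√21)*(-1/9242) = 3/9242 - √21/4621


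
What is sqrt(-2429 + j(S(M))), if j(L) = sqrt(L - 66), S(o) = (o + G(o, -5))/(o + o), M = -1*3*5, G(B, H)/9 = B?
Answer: sqrt(-2429 + I*sqrt(61)) ≈ 0.07924 + 49.285*I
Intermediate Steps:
G(B, H) = 9*B
M = -15 (M = -3*5 = -15)
S(o) = 5 (S(o) = (o + 9*o)/(o + o) = (10*o)/((2*o)) = (10*o)*(1/(2*o)) = 5)
j(L) = sqrt(-66 + L)
sqrt(-2429 + j(S(M))) = sqrt(-2429 + sqrt(-66 + 5)) = sqrt(-2429 + sqrt(-61)) = sqrt(-2429 + I*sqrt(61))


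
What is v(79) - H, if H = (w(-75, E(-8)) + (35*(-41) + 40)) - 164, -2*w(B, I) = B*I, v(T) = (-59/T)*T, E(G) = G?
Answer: 1800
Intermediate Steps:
v(T) = -59
w(B, I) = -B*I/2
H = -1859 (H = (-½*(-75)*(-8) + (35*(-41) + 40)) - 164 = (-300 + (-1435 + 40)) - 164 = (-300 - 1395) - 164 = -1695 - 164 = -1859)
v(79) - H = -59 - 1*(-1859) = -59 + 1859 = 1800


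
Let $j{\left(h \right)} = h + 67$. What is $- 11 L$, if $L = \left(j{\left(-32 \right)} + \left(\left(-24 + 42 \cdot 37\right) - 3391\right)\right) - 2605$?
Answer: $48741$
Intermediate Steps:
$j{\left(h \right)} = 67 + h$
$L = -4431$ ($L = \left(\left(67 - 32\right) + \left(\left(-24 + 42 \cdot 37\right) - 3391\right)\right) - 2605 = \left(35 + \left(\left(-24 + 1554\right) - 3391\right)\right) - 2605 = \left(35 + \left(1530 - 3391\right)\right) - 2605 = \left(35 - 1861\right) - 2605 = -1826 - 2605 = -4431$)
$- 11 L = \left(-11\right) \left(-4431\right) = 48741$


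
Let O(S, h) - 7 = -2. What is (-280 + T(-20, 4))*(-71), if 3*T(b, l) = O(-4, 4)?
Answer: 59285/3 ≈ 19762.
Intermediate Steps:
O(S, h) = 5 (O(S, h) = 7 - 2 = 5)
T(b, l) = 5/3 (T(b, l) = (⅓)*5 = 5/3)
(-280 + T(-20, 4))*(-71) = (-280 + 5/3)*(-71) = -835/3*(-71) = 59285/3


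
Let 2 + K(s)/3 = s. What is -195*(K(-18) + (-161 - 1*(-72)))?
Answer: 29055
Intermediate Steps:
K(s) = -6 + 3*s
-195*(K(-18) + (-161 - 1*(-72))) = -195*((-6 + 3*(-18)) + (-161 - 1*(-72))) = -195*((-6 - 54) + (-161 + 72)) = -195*(-60 - 89) = -195*(-149) = 29055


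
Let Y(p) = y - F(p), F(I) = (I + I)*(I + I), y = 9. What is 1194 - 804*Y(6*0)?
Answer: -6042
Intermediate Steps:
F(I) = 4*I**2 (F(I) = (2*I)*(2*I) = 4*I**2)
Y(p) = 9 - 4*p**2
1194 - 804*Y(6*0) = 1194 - 804*(9 - 4*(6*0)**2) = 1194 - 804*(9 - 4*0**2) = 1194 - 804*(9 - 4*0) = 1194 - 804*(9 + 0) = 1194 - 804*9 = 1194 - 7236 = -6042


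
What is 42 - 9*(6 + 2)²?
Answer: -534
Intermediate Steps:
42 - 9*(6 + 2)² = 42 - 9*8² = 42 - 9*64 = 42 - 576 = -534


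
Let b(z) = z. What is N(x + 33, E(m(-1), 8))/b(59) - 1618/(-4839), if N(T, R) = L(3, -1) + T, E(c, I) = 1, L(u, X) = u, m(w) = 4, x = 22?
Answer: 376124/285501 ≈ 1.3174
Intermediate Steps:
N(T, R) = 3 + T
N(x + 33, E(m(-1), 8))/b(59) - 1618/(-4839) = (3 + (22 + 33))/59 - 1618/(-4839) = (3 + 55)*(1/59) - 1618*(-1/4839) = 58*(1/59) + 1618/4839 = 58/59 + 1618/4839 = 376124/285501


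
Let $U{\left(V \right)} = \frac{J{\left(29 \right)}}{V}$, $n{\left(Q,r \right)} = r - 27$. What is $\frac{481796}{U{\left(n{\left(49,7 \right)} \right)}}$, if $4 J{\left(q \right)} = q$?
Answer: $- \frac{38543680}{29} \approx -1.3291 \cdot 10^{6}$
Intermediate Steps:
$J{\left(q \right)} = \frac{q}{4}$
$n{\left(Q,r \right)} = -27 + r$
$U{\left(V \right)} = \frac{29}{4 V}$ ($U{\left(V \right)} = \frac{\frac{1}{4} \cdot 29}{V} = \frac{29}{4 V}$)
$\frac{481796}{U{\left(n{\left(49,7 \right)} \right)}} = \frac{481796}{\frac{29}{4} \frac{1}{-27 + 7}} = \frac{481796}{\frac{29}{4} \frac{1}{-20}} = \frac{481796}{\frac{29}{4} \left(- \frac{1}{20}\right)} = \frac{481796}{- \frac{29}{80}} = 481796 \left(- \frac{80}{29}\right) = - \frac{38543680}{29}$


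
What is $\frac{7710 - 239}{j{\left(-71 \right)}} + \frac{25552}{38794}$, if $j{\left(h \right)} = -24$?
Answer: $- \frac{144608363}{465528} \approx -310.63$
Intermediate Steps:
$\frac{7710 - 239}{j{\left(-71 \right)}} + \frac{25552}{38794} = \frac{7710 - 239}{-24} + \frac{25552}{38794} = \left(7710 - 239\right) \left(- \frac{1}{24}\right) + 25552 \cdot \frac{1}{38794} = 7471 \left(- \frac{1}{24}\right) + \frac{12776}{19397} = - \frac{7471}{24} + \frac{12776}{19397} = - \frac{144608363}{465528}$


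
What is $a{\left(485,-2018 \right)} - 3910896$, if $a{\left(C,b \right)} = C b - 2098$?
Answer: $-4891724$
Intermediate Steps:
$a{\left(C,b \right)} = -2098 + C b$
$a{\left(485,-2018 \right)} - 3910896 = \left(-2098 + 485 \left(-2018\right)\right) - 3910896 = \left(-2098 - 978730\right) - 3910896 = -980828 - 3910896 = -4891724$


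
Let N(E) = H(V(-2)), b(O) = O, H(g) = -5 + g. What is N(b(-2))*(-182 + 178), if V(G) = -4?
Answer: 36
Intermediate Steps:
N(E) = -9 (N(E) = -5 - 4 = -9)
N(b(-2))*(-182 + 178) = -9*(-182 + 178) = -9*(-4) = 36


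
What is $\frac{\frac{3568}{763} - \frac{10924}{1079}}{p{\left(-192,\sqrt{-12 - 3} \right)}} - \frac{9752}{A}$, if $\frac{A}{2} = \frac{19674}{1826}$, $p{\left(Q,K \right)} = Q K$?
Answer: $- \frac{4451788}{9837} - \frac{224257 i \sqrt{15}}{118551888} \approx -452.56 - 0.0073263 i$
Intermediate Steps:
$p{\left(Q,K \right)} = K Q$
$A = \frac{19674}{913}$ ($A = 2 \cdot \frac{19674}{1826} = 2 \cdot 19674 \cdot \frac{1}{1826} = 2 \cdot \frac{9837}{913} = \frac{19674}{913} \approx 21.549$)
$\frac{\frac{3568}{763} - \frac{10924}{1079}}{p{\left(-192,\sqrt{-12 - 3} \right)}} - \frac{9752}{A} = \frac{\frac{3568}{763} - \frac{10924}{1079}}{\sqrt{-12 - 3} \left(-192\right)} - \frac{9752}{\frac{19674}{913}} = \frac{3568 \cdot \frac{1}{763} - \frac{10924}{1079}}{\sqrt{-15} \left(-192\right)} - \frac{4451788}{9837} = \frac{\frac{3568}{763} - \frac{10924}{1079}}{i \sqrt{15} \left(-192\right)} - \frac{4451788}{9837} = - \frac{4485140}{823277 \left(- 192 i \sqrt{15}\right)} - \frac{4451788}{9837} = - \frac{4485140 \frac{i \sqrt{15}}{2880}}{823277} - \frac{4451788}{9837} = - \frac{224257 i \sqrt{15}}{118551888} - \frac{4451788}{9837} = - \frac{4451788}{9837} - \frac{224257 i \sqrt{15}}{118551888}$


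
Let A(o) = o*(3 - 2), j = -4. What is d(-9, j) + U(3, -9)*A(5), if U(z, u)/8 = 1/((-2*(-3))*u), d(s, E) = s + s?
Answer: -506/27 ≈ -18.741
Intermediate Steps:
d(s, E) = 2*s
A(o) = o (A(o) = o*1 = o)
U(z, u) = 4/(3*u) (U(z, u) = 8/(((-2*(-3))*u)) = 8/((6*u)) = 8*(1/(6*u)) = 4/(3*u))
d(-9, j) + U(3, -9)*A(5) = 2*(-9) + ((4/3)/(-9))*5 = -18 + ((4/3)*(-1/9))*5 = -18 - 4/27*5 = -18 - 20/27 = -506/27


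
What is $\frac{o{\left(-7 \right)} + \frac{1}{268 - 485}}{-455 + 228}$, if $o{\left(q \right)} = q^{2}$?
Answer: $- \frac{10632}{49259} \approx -0.21584$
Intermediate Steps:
$\frac{o{\left(-7 \right)} + \frac{1}{268 - 485}}{-455 + 228} = \frac{\left(-7\right)^{2} + \frac{1}{268 - 485}}{-455 + 228} = \frac{49 + \frac{1}{-217}}{-227} = \left(49 - \frac{1}{217}\right) \left(- \frac{1}{227}\right) = \frac{10632}{217} \left(- \frac{1}{227}\right) = - \frac{10632}{49259}$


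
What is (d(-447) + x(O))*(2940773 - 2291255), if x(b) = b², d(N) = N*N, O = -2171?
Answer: 3191114409900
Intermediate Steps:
d(N) = N²
(d(-447) + x(O))*(2940773 - 2291255) = ((-447)² + (-2171)²)*(2940773 - 2291255) = (199809 + 4713241)*649518 = 4913050*649518 = 3191114409900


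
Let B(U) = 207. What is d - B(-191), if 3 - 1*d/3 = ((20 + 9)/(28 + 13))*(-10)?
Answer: -7248/41 ≈ -176.78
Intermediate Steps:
d = 1239/41 (d = 9 - 3*(20 + 9)/(28 + 13)*(-10) = 9 - 3*29/41*(-10) = 9 - 3*29*(1/41)*(-10) = 9 - 87*(-10)/41 = 9 - 3*(-290/41) = 9 + 870/41 = 1239/41 ≈ 30.220)
d - B(-191) = 1239/41 - 1*207 = 1239/41 - 207 = -7248/41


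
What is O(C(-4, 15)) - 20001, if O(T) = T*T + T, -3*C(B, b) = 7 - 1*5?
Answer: -180011/9 ≈ -20001.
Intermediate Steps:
C(B, b) = -⅔ (C(B, b) = -(7 - 1*5)/3 = -(7 - 5)/3 = -⅓*2 = -⅔)
O(T) = T + T² (O(T) = T² + T = T + T²)
O(C(-4, 15)) - 20001 = -2*(1 - ⅔)/3 - 20001 = -⅔*⅓ - 20001 = -2/9 - 20001 = -180011/9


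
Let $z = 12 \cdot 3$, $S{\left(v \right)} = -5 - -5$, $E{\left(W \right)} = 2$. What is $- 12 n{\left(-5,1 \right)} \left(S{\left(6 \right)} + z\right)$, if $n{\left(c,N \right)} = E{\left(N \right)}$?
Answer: $-864$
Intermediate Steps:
$n{\left(c,N \right)} = 2$
$S{\left(v \right)} = 0$ ($S{\left(v \right)} = -5 + 5 = 0$)
$z = 36$
$- 12 n{\left(-5,1 \right)} \left(S{\left(6 \right)} + z\right) = \left(-12\right) 2 \left(0 + 36\right) = \left(-24\right) 36 = -864$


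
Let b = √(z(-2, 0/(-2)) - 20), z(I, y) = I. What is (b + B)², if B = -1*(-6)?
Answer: (6 + I*√22)² ≈ 14.0 + 56.285*I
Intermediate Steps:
B = 6
b = I*√22 (b = √(-2 - 20) = √(-22) = I*√22 ≈ 4.6904*I)
(b + B)² = (I*√22 + 6)² = (6 + I*√22)²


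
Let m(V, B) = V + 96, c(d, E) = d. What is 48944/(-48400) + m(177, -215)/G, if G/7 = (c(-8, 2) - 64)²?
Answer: -5246627/5227200 ≈ -1.0037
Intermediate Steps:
m(V, B) = 96 + V
G = 36288 (G = 7*(-8 - 64)² = 7*(-72)² = 7*5184 = 36288)
48944/(-48400) + m(177, -215)/G = 48944/(-48400) + (96 + 177)/36288 = 48944*(-1/48400) + 273*(1/36288) = -3059/3025 + 13/1728 = -5246627/5227200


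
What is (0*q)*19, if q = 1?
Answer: 0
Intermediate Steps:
(0*q)*19 = (0*1)*19 = 0*19 = 0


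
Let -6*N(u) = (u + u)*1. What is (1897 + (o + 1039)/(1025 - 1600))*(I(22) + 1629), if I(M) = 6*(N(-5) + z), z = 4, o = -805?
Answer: 1813569683/575 ≈ 3.1540e+6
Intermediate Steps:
N(u) = -u/3 (N(u) = -(u + u)/6 = -2*u/6 = -u/3)
I(M) = 34 (I(M) = 6*(-⅓*(-5) + 4) = 6*(5/3 + 4) = 6*(17/3) = 34)
(1897 + (o + 1039)/(1025 - 1600))*(I(22) + 1629) = (1897 + (-805 + 1039)/(1025 - 1600))*(34 + 1629) = (1897 + 234/(-575))*1663 = (1897 + 234*(-1/575))*1663 = (1897 - 234/575)*1663 = (1090541/575)*1663 = 1813569683/575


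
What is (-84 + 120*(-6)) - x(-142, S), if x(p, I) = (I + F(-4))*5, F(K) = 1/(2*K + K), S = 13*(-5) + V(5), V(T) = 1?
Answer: -5803/12 ≈ -483.58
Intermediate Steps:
S = -64 (S = 13*(-5) + 1 = -65 + 1 = -64)
F(K) = 1/(3*K)
x(p, I) = -5/12 + 5*I (x(p, I) = (I + (⅓)/(-4))*5 = (I + (⅓)*(-¼))*5 = (I - 1/12)*5 = (-1/12 + I)*5 = -5/12 + 5*I)
(-84 + 120*(-6)) - x(-142, S) = (-84 + 120*(-6)) - (-5/12 + 5*(-64)) = (-84 - 720) - (-5/12 - 320) = -804 - 1*(-3845/12) = -804 + 3845/12 = -5803/12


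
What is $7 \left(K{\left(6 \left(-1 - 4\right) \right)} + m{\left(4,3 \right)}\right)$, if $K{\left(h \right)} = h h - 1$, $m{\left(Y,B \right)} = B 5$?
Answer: $6398$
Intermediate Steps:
$m{\left(Y,B \right)} = 5 B$
$K{\left(h \right)} = -1 + h^{2}$ ($K{\left(h \right)} = h^{2} - 1 = -1 + h^{2}$)
$7 \left(K{\left(6 \left(-1 - 4\right) \right)} + m{\left(4,3 \right)}\right) = 7 \left(\left(-1 + \left(6 \left(-1 - 4\right)\right)^{2}\right) + 5 \cdot 3\right) = 7 \left(\left(-1 + \left(6 \left(-5\right)\right)^{2}\right) + 15\right) = 7 \left(\left(-1 + \left(-30\right)^{2}\right) + 15\right) = 7 \left(\left(-1 + 900\right) + 15\right) = 7 \left(899 + 15\right) = 7 \cdot 914 = 6398$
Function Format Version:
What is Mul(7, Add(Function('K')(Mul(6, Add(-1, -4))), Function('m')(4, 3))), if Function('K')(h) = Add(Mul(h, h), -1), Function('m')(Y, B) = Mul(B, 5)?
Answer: 6398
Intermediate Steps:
Function('m')(Y, B) = Mul(5, B)
Function('K')(h) = Add(-1, Pow(h, 2)) (Function('K')(h) = Add(Pow(h, 2), -1) = Add(-1, Pow(h, 2)))
Mul(7, Add(Function('K')(Mul(6, Add(-1, -4))), Function('m')(4, 3))) = Mul(7, Add(Add(-1, Pow(Mul(6, Add(-1, -4)), 2)), Mul(5, 3))) = Mul(7, Add(Add(-1, Pow(Mul(6, -5), 2)), 15)) = Mul(7, Add(Add(-1, Pow(-30, 2)), 15)) = Mul(7, Add(Add(-1, 900), 15)) = Mul(7, Add(899, 15)) = Mul(7, 914) = 6398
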